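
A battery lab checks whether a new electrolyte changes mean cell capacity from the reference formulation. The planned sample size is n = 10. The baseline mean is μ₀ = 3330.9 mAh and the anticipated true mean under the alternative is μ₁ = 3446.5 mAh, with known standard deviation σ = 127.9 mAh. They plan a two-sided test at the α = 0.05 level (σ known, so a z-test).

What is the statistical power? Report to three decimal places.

Standardized effect: d = |μ₁ − μ₀| / σ = |3446.5 − 3330.9| / 127.9 = 0.9038
Noncentrality parameter: δ = d·√n = 0.9038 × √10 = 2.8582
Two-sided α = 0.05 → critical value z_{0.025} = 1.960.
Power = Φ(δ − 1.960) + Φ(−δ − 1.960) = Φ(0.898) + Φ(-4.818) = 0.8155 + 0.0000 = 0.8155.

Power ≈ 0.815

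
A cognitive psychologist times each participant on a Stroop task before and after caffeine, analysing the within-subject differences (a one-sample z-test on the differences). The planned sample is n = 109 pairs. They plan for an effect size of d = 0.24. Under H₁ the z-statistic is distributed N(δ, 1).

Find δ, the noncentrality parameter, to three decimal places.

δ ≈ 2.506

δ = d·√n = 0.24 × √109 = 2.5057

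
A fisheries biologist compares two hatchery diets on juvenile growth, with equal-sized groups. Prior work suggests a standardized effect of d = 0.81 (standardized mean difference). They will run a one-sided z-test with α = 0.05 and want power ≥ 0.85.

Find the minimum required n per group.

n = 22 per group

Set Φ(δ − 1.645) = 0.85; then δ − 1.645 = Φ⁻¹(0.85) = 1.036, giving δ = 2.681.
δ = d·√(n/2) ⇒ n = 2(δ/d)² = 2 × (2.681 / 0.81)² = 21.92.
Rounding up, n = 22 per group.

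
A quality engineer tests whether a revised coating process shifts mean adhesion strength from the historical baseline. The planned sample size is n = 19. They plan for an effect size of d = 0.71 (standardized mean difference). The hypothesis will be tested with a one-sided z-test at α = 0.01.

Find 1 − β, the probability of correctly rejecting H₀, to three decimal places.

Noncentrality parameter: δ = d·√n = 0.71 × √19 = 3.0948
Critical value for a one-sided test at α = 0.01: z_α = 2.326.
Power = Φ(δ − 2.326) = Φ(0.768) = 0.7789.

Power ≈ 0.779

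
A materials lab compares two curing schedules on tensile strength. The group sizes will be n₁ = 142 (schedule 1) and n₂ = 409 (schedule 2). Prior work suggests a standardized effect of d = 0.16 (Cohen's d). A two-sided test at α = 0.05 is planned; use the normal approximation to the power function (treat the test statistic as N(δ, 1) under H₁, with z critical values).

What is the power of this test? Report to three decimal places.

Power ≈ 0.376

Noncentrality parameter: δ = d / √(1/n₁ + 1/n₂) = 0.16 / √(1/142 + 1/409) = 1.6427
Two-sided α = 0.05 → critical value z_{0.025} = 1.960.
Power = Φ(δ − 1.960) + Φ(−δ − 1.960) = Φ(-0.317) + Φ(-3.603) = 0.3755 + 0.0002 = 0.3757.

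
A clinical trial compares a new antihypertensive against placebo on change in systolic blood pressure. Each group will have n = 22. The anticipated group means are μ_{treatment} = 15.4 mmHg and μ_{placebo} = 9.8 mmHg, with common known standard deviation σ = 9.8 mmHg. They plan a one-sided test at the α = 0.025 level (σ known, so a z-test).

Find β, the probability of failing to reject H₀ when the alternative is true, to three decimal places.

β ≈ 0.526

Standardized effect: d = |μ_{treatment} − μ_{placebo}| / σ = |15.4 − 9.8| / 9.8 = 0.5714
Noncentrality parameter: δ = d·√(n/2) = 0.5714 × √(22/2) = 1.8952
Critical value for a one-sided test at α = 0.025: z_α = 1.960.
Power = P(Z > 1.960 − δ) = Φ(-0.065) = 0.4742.
Type II error: β = 1 − power = 1 − 0.4742 = 0.5258.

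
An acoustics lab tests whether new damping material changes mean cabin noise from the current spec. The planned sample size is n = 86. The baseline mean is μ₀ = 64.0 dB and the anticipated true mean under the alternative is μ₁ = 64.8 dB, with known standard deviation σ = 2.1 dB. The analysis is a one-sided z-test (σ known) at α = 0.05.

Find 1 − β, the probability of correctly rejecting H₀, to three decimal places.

Standardized effect: d = |μ₁ − μ₀| / σ = |64.8 − 64.0| / 2.1 = 0.3810
Noncentrality parameter: δ = d·√n = 0.3810 × √86 = 3.5328
One-sided α = 0.05 → critical value z_{0.05} = 1.645.
Power = Φ(δ − 1.645) = Φ(1.888) = 0.9705.

Power ≈ 0.970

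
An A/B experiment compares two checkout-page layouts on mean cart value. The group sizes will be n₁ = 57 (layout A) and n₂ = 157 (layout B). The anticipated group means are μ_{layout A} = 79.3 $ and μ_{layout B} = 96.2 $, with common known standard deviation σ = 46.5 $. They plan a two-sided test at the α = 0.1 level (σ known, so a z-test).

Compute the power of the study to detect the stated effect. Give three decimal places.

Standardized effect: d = |μ_{layout A} − μ_{layout B}| / σ = |79.3 − 96.2| / 46.5 = 0.3634
Noncentrality parameter: δ = d / √(1/n₁ + 1/n₂) = 0.3634 / √(1/57 + 1/157) = 2.3503
Critical value for a two-sided test at α = 0.1: z_{α/2} = 1.645.
Power = Φ(δ − 1.645) + Φ(−δ − 1.645) = Φ(0.705) + Φ(-3.995) = 0.7597 + 0.0000 = 0.7598.

Power ≈ 0.760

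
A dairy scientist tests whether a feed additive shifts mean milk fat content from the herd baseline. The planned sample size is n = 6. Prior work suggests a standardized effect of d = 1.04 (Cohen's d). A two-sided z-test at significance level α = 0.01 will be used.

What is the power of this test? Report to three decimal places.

Power ≈ 0.489

Noncentrality parameter: δ = d·√n = 1.04 × √6 = 2.5475
Two-sided α = 0.01 → critical value z_{0.005} = 2.576.
Power = Φ(δ − 2.576) + Φ(−δ − 2.576) = Φ(-0.028) + Φ(-5.123) = 0.4887 + 0.0000 = 0.4887.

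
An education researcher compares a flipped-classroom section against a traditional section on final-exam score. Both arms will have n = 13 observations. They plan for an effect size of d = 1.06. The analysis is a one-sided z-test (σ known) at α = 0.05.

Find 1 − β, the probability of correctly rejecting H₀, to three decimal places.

Noncentrality parameter: δ = d·√(n/2) = 1.06 × √(13/2) = 2.7025
Critical value for a one-sided test at α = 0.05: z_α = 1.645.
Power = Φ(δ − 1.645) = Φ(1.058) = 0.8549.

Power ≈ 0.855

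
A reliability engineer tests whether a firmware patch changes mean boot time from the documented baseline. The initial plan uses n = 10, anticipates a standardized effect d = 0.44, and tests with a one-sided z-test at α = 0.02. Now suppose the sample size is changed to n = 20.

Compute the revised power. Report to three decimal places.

Power ≈ 0.466

With n = 20: δ = d·√n = 0.44 × √20 = 1.9677. Critical value z_{0.02} = 2.054.
Revised power = Φ(δ − 2.054) = Φ(-0.086) = 0.4657.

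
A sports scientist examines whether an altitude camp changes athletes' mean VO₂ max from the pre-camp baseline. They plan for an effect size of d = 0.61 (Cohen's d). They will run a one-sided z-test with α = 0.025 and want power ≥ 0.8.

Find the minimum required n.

Set Φ(δ − 1.960) = 0.8; then δ − 1.960 = Φ⁻¹(0.8) = 0.842, giving δ = 2.802.
δ = d·√n ⇒ n = (δ/d)² = (2.802 / 0.61)² = 21.09.
Round up to the next whole unit.

n = 22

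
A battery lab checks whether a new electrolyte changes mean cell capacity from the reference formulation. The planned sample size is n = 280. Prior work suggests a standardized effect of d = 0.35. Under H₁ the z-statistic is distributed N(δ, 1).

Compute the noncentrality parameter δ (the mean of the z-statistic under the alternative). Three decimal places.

The noncentrality parameter scales effect size by the design's sample-size factor: δ = d·√n = 0.35 × √280 = 5.8566

δ ≈ 5.857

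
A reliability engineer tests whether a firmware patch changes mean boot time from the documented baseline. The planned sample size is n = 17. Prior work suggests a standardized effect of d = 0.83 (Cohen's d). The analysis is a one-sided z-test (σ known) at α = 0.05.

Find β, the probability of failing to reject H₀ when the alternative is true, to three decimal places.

β ≈ 0.038

Noncentrality parameter: δ = d·√n = 0.83 × √17 = 3.4222
Critical value for a one-sided test at α = 0.05: z_α = 1.645.
Power = Φ(δ − 1.645) = Φ(1.777) = 0.9622.
Type II error: β = 1 − power = 1 − 0.9622 = 0.0378.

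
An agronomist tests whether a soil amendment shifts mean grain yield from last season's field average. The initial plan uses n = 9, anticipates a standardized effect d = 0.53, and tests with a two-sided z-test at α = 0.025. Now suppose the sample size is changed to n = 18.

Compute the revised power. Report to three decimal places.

Power ≈ 0.503

With n = 18: δ = d·√n = 0.53 × √18 = 2.2486. Critical value z_{0.0125} = 2.241.
Revised power = Φ(δ − 2.241) + Φ(−δ − 2.241) = Φ(0.007) + Φ(-4.490) = 0.5029 + 0.0000 = 0.5029.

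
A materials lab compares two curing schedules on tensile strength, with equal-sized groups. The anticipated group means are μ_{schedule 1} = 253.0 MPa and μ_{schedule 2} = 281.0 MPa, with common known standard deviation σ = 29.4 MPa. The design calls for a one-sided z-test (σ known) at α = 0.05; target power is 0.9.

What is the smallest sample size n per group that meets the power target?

n = 19 per group

Standardized effect: d = |μ_{schedule 1} − μ_{schedule 2}| / σ = |253.0 − 281.0| / 29.4 = 0.9524
Set Φ(δ − 1.645) = 0.9; then δ − 1.645 = Φ⁻¹(0.9) = 1.282, giving δ = 2.926.
δ = d·√(n/2) ⇒ n = 2(δ/d)² = 2 × (2.926 / 0.9524)² = 18.88.
Round up to the next whole unit.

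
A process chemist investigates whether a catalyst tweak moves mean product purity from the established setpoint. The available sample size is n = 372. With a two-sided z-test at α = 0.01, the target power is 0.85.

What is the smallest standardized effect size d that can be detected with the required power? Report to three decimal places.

Required noncentrality: δ = z_{0.005} + z_{0.15} = 2.576 + 1.036 = 3.612.
(The second rejection-region term Φ(−δ − z_{α/2}) is negligible and dropped.)
δ = d·√n ⇒ d = δ/√n = 3.612/√372 = 0.1873.

d ≈ 0.187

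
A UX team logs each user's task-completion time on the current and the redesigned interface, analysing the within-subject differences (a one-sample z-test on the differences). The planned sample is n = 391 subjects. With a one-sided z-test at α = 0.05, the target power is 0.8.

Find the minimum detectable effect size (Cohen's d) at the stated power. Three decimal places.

d ≈ 0.126

Required noncentrality: δ = z_{0.05} + z_{0.20} = 1.645 + 0.842 = 2.486.
δ = d·√n ⇒ d = δ/√n = 2.486/√391 = 0.1257.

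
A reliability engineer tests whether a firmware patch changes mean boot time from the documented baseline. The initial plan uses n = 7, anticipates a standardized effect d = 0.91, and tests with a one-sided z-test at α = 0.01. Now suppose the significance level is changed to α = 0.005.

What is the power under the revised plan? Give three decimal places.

δ = d·√n = 0.91 × √7 = 2.4076 (unchanged). New critical value: z_{0.005} = 2.576.
Revised power = P(Z > 2.576 − δ) = Φ(-0.168) = 0.4332.

Power ≈ 0.433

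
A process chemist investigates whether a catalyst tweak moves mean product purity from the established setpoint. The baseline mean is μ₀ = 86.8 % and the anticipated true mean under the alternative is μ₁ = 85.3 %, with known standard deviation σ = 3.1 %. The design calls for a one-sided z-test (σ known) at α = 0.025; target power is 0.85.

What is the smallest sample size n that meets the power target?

Standardized effect: d = |μ₁ − μ₀| / σ = |85.3 − 86.8| / 3.1 = 0.4839
Set Φ(δ − 1.960) = 0.85; then δ − 1.960 = Φ⁻¹(0.85) = 1.036, giving δ = 2.996.
δ = d·√n ⇒ n = (δ/d)² = (2.996 / 0.4839)² = 38.35.
Rounding up, n = 39.

n = 39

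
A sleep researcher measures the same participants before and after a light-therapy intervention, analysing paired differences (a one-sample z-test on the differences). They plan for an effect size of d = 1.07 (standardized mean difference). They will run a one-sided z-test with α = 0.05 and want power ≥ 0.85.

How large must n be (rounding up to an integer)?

For power 0.85 need Φ(δ − z_{0.05}) = 0.85, so δ = z_{0.05} + z_{0.15} = 1.645 + 1.036 = 2.681.
δ = d·√n ⇒ n = (δ/d)² = (2.681 / 1.07)² = 6.28.
Rounding up, n = 7.

n = 7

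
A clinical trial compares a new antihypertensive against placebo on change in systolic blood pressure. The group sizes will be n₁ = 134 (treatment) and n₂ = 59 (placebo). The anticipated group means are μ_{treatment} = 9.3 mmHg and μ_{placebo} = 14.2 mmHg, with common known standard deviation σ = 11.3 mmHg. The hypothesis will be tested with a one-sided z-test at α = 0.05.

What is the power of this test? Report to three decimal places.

Power ≈ 0.871

Standardized effect: d = |μ_{treatment} − μ_{placebo}| / σ = |9.3 − 14.2| / 11.3 = 0.4336
Noncentrality parameter: δ = d / √(1/n₁ + 1/n₂) = 0.4336 / √(1/134 + 1/59) = 2.7753
One-sided α = 0.05 → critical value z_{0.05} = 1.645.
Power = Φ(δ − 1.645) = Φ(1.130) = 0.8709.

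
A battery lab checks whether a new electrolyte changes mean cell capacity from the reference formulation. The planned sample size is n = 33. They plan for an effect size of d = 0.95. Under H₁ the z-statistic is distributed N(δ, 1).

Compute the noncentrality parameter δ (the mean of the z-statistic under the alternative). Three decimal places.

The noncentrality parameter scales effect size by the design's sample-size factor: δ = d·√n = 0.95 × √33 = 5.4573

δ ≈ 5.457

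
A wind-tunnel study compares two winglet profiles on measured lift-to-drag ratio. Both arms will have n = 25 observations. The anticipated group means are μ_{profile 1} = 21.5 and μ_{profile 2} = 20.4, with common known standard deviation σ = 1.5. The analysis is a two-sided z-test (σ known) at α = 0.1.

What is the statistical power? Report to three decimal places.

Power ≈ 0.828

Standardized effect: d = |μ_{profile 1} − μ_{profile 2}| / σ = |21.5 − 20.4| / 1.5 = 0.7333
Noncentrality parameter: δ = d·√(n/2) = 0.7333 × √(25/2) = 2.5927
Critical value for a two-sided test at α = 0.1: z_{α/2} = 1.645.
Power = Φ(δ − 1.645) + Φ(−δ − 1.645) = Φ(0.948) + Φ(-4.238) = 0.8284 + 0.0000 = 0.8284.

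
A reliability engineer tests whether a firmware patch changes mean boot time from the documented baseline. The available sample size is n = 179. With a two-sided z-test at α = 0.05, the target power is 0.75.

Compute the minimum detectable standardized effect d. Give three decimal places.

d ≈ 0.197

Required noncentrality: δ = z_{0.025} + z_{0.25} = 1.960 + 0.674 = 2.634.
(Lower-tail contribution to power is negligible for δ > 0.)
δ = d·√n ⇒ d = δ/√n = 2.634/√179 = 0.1969.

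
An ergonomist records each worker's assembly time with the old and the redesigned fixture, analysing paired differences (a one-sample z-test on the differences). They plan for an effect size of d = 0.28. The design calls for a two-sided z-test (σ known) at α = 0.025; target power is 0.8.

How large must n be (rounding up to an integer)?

For power 0.8 need Φ(δ − z_{0.0125}) = 0.8, so δ = z_{0.0125} + z_{0.20} = 2.241 + 0.842 = 3.083.
(Ignoring the negligible lower-tail rejection probability gives the usual closed-form inversion.)
δ = d·√n ⇒ n = (δ/d)² = (3.083 / 0.28)² = 121.24.
Round up to the next whole unit.

n = 122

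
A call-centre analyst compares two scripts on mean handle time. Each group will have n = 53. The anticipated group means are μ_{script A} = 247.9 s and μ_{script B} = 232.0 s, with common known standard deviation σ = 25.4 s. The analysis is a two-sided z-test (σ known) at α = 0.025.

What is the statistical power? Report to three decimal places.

Power ≈ 0.837

Standardized effect: d = |μ_{script A} − μ_{script B}| / σ = |247.9 − 232.0| / 25.4 = 0.6260
Noncentrality parameter: δ = d·√(n/2) = 0.6260 × √(53/2) = 3.2225
Two-sided α = 0.025 → critical value z_{0.0125} = 2.241.
Power = Φ(δ − 2.241) + Φ(−δ − 2.241) = Φ(0.981) + Φ(-5.464) = 0.8367 + 0.0000 = 0.8367.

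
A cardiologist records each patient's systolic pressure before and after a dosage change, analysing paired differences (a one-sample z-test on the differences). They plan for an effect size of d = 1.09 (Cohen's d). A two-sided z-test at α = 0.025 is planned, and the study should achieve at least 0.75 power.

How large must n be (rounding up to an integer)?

For power 0.75 need Φ(δ − z_{0.0125}) = 0.75, so δ = z_{0.0125} + z_{0.25} = 2.241 + 0.674 = 2.916.
(The Φ(−δ − z_{α/2}) term is vanishingly small for δ > 0 and is dropped in the standard sample-size formula.)
δ = d·√n ⇒ n = (δ/d)² = (2.916 / 1.09)² = 7.16.
Round up to the next whole unit.

n = 8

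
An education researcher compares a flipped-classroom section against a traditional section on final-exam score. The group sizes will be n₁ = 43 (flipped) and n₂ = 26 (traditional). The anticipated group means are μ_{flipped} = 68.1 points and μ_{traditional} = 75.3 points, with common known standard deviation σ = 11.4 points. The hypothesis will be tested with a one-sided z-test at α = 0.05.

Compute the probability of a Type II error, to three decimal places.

β ≈ 0.185

Standardized effect: d = |μ_{flipped} − μ_{traditional}| / σ = |68.1 − 75.3| / 11.4 = 0.6316
Noncentrality parameter: δ = d / √(1/n₁ + 1/n₂) = 0.6316 / √(1/43 + 1/26) = 2.5423
Critical value for a one-sided test at α = 0.05: z_α = 1.645.
Power = P(Z > 1.645 − δ) = Φ(0.897) = 0.8153.
Type II error: β = 1 − power = 1 − 0.8153 = 0.1847.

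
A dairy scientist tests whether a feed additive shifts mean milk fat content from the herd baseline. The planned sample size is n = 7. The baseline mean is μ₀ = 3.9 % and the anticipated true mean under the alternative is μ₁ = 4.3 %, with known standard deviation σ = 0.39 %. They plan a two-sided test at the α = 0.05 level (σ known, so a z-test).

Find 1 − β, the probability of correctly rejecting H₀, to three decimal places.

Power ≈ 0.774

Standardized effect: d = |μ₁ − μ₀| / σ = |4.3 − 3.9| / 0.39 = 1.0256
Noncentrality parameter: λ = d·√n = 1.0256 × √7 = 2.7136
Critical value for a two-sided test at α = 0.05: z_{α/2} = 1.960.
Power = Φ(λ − 1.960) + Φ(−λ − 1.960) = Φ(0.754) + Φ(-4.674) = 0.7745 + 0.0000 = 0.7745.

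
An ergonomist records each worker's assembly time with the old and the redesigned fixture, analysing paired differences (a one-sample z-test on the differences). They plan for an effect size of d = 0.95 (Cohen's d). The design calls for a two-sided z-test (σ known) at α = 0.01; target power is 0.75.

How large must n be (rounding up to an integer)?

n = 12

Set Φ(δ − 2.576) = 0.75; then δ − 2.576 = Φ⁻¹(0.75) = 0.674, giving δ = 3.250.
(The Φ(−δ − z_{α/2}) term is vanishingly small for δ > 0 and is dropped in the standard sample-size formula.)
δ = d·√n ⇒ n = (δ/d)² = (3.250 / 0.95)² = 11.71.
Rounding up, n = 12.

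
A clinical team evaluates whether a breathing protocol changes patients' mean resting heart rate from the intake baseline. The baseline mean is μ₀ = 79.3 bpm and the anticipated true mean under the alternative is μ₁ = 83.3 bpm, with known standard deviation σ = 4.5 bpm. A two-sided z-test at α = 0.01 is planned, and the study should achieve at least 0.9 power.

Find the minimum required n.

Standardized effect: d = |μ₁ − μ₀| / σ = |83.3 − 79.3| / 4.5 = 0.8889
For power 0.9 need Φ(δ − z_{0.005}) = 0.9, so δ = z_{0.005} + z_{0.10} = 2.576 + 1.282 = 3.857.
(For δ > 0 the lower-tail rejection region contributes negligibly to power, so the one-term inversion is standard.)
δ = d·√n ⇒ n = (δ/d)² = (3.857 / 0.8889)² = 18.83.
Rounding up, n = 19.

n = 19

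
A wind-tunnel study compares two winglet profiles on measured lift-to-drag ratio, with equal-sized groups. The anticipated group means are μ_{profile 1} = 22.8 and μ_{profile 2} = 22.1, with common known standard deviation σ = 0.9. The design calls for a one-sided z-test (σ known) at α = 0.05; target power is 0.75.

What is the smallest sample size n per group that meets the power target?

Standardized effect: d = |μ_{profile 1} − μ_{profile 2}| / σ = |22.8 − 22.1| / 0.9 = 0.7778
Set Φ(δ − 1.645) = 0.75; then δ − 1.645 = Φ⁻¹(0.75) = 0.674, giving δ = 2.319.
δ = d·√(n/2) ⇒ n = 2(δ/d)² = 2 × (2.319 / 0.7778)² = 17.78.
Rounding up, n = 18 per group.

n = 18 per group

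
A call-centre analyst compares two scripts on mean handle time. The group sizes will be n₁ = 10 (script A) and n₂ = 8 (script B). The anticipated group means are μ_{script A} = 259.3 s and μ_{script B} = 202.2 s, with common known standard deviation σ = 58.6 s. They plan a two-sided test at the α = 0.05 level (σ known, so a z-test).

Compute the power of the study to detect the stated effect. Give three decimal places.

Power ≈ 0.538

Standardized effect: d = |μ_{script A} − μ_{script B}| / σ = |259.3 − 202.2| / 58.6 = 0.9744
Noncentrality parameter: δ = d / √(1/n₁ + 1/n₂) = 0.9744 / √(1/10 + 1/8) = 2.0542
Two-sided α = 0.05 → critical value z_{0.025} = 1.960.
Power = Φ(δ − 1.960) + Φ(−δ − 1.960) = Φ(0.094) + Φ(-4.014) = 0.5375 + 0.0000 = 0.5376.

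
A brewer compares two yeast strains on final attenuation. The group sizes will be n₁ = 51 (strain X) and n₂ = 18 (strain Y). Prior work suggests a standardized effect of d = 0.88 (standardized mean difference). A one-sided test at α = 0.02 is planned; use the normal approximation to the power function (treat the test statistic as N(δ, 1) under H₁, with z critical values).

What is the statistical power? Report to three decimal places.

Power ≈ 0.876

Noncentrality parameter: δ = d / √(1/n₁ + 1/n₂) = 0.88 / √(1/51 + 1/18) = 3.2098
One-sided α = 0.02 → critical value z_{0.02} = 2.054.
Power = P(Z > 2.054 − δ) = Φ(1.156) = 0.8762.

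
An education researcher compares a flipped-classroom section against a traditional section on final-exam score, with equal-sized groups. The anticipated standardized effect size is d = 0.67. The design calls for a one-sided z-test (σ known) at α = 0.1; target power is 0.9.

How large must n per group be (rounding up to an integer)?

n = 30 per group

Set Φ(δ − 1.282) = 0.9; then δ − 1.282 = Φ⁻¹(0.9) = 1.282, giving δ = 2.563.
δ = d·√(n/2) ⇒ n = 2(δ/d)² = 2 × (2.563 / 0.67)² = 29.27.
Round up to the next whole unit.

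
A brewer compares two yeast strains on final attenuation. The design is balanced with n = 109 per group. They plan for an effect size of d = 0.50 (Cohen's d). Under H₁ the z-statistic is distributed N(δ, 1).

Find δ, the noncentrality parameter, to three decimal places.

The noncentrality parameter scales effect size by the design's sample-size factor: δ = d·√(n/2) = 0.50 × √(109/2) = 3.6912

δ ≈ 3.691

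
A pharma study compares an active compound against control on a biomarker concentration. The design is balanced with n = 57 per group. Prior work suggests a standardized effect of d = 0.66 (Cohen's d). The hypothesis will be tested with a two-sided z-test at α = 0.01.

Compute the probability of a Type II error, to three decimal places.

β ≈ 0.172

Noncentrality parameter: δ = d·√(n/2) = 0.66 × √(57/2) = 3.5234
Two-sided α = 0.01 → critical value z_{0.005} = 2.576.
Power = Φ(δ − 2.576) + Φ(−δ − 2.576) = Φ(0.948) + Φ(-6.099) = 0.8283 + 0.0000 = 0.8283.
Type II error: β = 1 − power = 1 − 0.8283 = 0.1717.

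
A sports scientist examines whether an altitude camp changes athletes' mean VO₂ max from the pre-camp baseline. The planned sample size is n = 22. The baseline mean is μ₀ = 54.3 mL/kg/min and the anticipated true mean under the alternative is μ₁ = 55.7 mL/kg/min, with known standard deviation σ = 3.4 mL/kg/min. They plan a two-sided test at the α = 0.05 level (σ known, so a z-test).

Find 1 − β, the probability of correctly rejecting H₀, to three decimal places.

Standardized effect: d = |μ₁ − μ₀| / σ = |55.7 − 54.3| / 3.4 = 0.4118
Noncentrality parameter: δ = d·√n = 0.4118 × √22 = 1.9313
Critical value for a two-sided test at α = 0.05: z_{α/2} = 1.960.
Power = Φ(δ − 1.960) + Φ(−δ − 1.960) = Φ(-0.029) + Φ(-3.891) = 0.4886 + 0.0000 = 0.4886.

Power ≈ 0.489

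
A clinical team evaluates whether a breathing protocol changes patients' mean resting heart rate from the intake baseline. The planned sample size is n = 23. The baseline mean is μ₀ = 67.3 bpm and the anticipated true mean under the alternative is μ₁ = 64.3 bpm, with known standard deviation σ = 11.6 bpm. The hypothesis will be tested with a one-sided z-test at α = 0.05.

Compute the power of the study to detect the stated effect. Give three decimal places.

Standardized effect: d = |μ₁ − μ₀| / σ = |64.3 − 67.3| / 11.6 = 0.2586
Noncentrality parameter: δ = d·√n = 0.2586 × √23 = 1.2403
Critical value for a one-sided test at α = 0.05: z_α = 1.645.
Power = Φ(δ − 1.645) = Φ(-0.405) = 0.3429.

Power ≈ 0.343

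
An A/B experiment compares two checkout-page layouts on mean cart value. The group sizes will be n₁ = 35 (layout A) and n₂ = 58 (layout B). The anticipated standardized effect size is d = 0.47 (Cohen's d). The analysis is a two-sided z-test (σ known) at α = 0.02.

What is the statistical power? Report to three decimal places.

Power ≈ 0.448

Noncentrality parameter: δ = d / √(1/n₁ + 1/n₂) = 0.47 / √(1/35 + 1/58) = 2.1959
Critical value for a two-sided test at α = 0.02: z_{α/2} = 2.326.
Power = Φ(δ − 2.326) + Φ(−δ − 2.326) = Φ(-0.130) + Φ(-4.522) = 0.4481 + 0.0000 = 0.4481.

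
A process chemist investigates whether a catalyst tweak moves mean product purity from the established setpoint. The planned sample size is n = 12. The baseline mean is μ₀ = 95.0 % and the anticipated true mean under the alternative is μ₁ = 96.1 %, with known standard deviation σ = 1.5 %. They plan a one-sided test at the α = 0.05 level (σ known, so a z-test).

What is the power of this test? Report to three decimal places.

Power ≈ 0.815

Standardized effect: d = |μ₁ − μ₀| / σ = |96.1 − 95.0| / 1.5 = 0.7333
Noncentrality parameter: δ = d·√n = 0.7333 × √12 = 2.5403
One-sided α = 0.05 → critical value z_{0.05} = 1.645.
Power = Φ(δ − 1.645) = Φ(0.895) = 0.8147.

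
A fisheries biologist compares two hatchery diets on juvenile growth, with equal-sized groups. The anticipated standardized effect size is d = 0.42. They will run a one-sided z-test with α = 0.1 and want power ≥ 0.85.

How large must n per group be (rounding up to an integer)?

n = 61 per group

Set Φ(δ − 1.282) = 0.85; then δ − 1.282 = Φ⁻¹(0.85) = 1.036, giving δ = 2.318.
δ = d·√(n/2) ⇒ n = 2(δ/d)² = 2 × (2.318 / 0.42)² = 60.92.
Round up to the next whole unit.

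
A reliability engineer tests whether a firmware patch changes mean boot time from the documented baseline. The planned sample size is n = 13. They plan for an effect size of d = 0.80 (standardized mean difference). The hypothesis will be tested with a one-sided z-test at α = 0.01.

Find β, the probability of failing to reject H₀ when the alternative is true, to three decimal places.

Noncentrality parameter: δ = d·√n = 0.80 × √13 = 2.8844
One-sided α = 0.01 → critical value z_{0.01} = 2.326.
Power = P(Z > 2.326 − δ) = Φ(0.558) = 0.7116.
Type II error: β = 1 − power = 1 − 0.7116 = 0.2884.

β ≈ 0.288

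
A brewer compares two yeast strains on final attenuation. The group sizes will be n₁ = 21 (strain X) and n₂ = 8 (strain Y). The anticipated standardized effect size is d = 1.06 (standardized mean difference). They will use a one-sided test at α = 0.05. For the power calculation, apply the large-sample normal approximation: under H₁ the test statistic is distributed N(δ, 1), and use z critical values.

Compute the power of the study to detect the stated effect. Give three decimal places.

Noncentrality parameter: δ = d / √(1/n₁ + 1/n₂) = 1.06 / √(1/21 + 1/8) = 2.5513
Critical value for a one-sided test at α = 0.05: z_α = 1.645.
Power = P(Z > 1.645 − δ) = Φ(0.906) = 0.8177.

Power ≈ 0.818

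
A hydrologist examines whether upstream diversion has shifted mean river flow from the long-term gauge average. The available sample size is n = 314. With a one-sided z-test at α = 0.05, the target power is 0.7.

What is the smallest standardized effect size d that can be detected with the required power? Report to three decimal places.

Need Φ(δ − 1.645) = 0.7, so δ = 1.645 + 0.524 = 2.169.
δ = d·√n ⇒ d = δ/√n = 2.169/√314 = 0.1224.

d ≈ 0.122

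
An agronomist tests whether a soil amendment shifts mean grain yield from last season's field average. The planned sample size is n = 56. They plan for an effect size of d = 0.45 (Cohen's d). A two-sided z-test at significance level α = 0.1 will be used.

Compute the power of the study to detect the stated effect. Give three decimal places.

Power ≈ 0.958

Noncentrality parameter: λ = d·√n = 0.45 × √56 = 3.3675
Two-sided α = 0.1 → critical value z_{0.05} = 1.645.
Power = Φ(λ − 1.645) + Φ(−λ − 1.645) = Φ(1.723) + Φ(-5.012) = 0.9575 + 0.0000 = 0.9575.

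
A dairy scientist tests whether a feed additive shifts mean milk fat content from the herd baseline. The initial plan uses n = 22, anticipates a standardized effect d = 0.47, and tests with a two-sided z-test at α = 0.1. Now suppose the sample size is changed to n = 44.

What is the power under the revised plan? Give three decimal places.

With n = 44: δ = d·√n = 0.47 × √44 = 3.1176. Critical value z_{0.05} = 1.645.
Revised power = Φ(δ − 1.645) + Φ(−δ − 1.645) = Φ(1.473) + Φ(-4.762) = 0.9296 + 0.0000 = 0.9296.

Power ≈ 0.930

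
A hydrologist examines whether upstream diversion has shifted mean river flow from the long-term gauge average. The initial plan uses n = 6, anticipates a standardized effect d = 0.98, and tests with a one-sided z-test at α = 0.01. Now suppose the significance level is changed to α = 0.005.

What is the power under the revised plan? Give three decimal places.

δ = d·√n = 0.98 × √6 = 2.4005 (unchanged). New critical value: z_{0.005} = 2.576.
Revised power = P(Z > 2.576 − δ) = Φ(-0.175) = 0.4304.

Power ≈ 0.430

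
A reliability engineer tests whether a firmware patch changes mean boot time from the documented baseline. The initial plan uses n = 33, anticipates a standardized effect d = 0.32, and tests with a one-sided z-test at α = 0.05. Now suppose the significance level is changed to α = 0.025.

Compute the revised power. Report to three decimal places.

Power ≈ 0.452

δ = d·√n = 0.32 × √33 = 1.8383 (unchanged). New critical value: z_{0.025} = 1.960.
Revised power = P(Z > 1.960 − δ) = Φ(-0.122) = 0.4516.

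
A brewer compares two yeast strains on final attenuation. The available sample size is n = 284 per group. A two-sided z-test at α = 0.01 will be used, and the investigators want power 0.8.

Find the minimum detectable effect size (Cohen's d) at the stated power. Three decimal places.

Need Φ(δ − 2.576) = 0.8, so δ = 2.576 + 0.842 = 3.417.
(The second rejection-region term Φ(−δ − z_{α/2}) is negligible and dropped.)
δ = d·√(n/2) ⇒ d = δ/√(n/2) = 3.417/√(284/2) = 0.2868.

d ≈ 0.287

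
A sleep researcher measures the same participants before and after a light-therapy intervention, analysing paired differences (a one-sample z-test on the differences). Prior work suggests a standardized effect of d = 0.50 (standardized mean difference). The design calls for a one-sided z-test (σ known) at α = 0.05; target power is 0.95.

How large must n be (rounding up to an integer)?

For power 0.95 need Φ(δ − z_{0.05}) = 0.95, so δ = z_{0.05} + z_{0.05} = 1.645 + 1.645 = 3.290.
δ = d·√n ⇒ n = (δ/d)² = (3.290 / 0.50)² = 43.29.
Round up to the next whole unit.

n = 44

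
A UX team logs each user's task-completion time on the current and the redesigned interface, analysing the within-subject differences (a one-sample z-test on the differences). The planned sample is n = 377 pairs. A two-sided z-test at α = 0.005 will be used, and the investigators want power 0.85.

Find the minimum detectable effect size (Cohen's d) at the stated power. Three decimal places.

Need Φ(δ − 2.807) = 0.85, so δ = 2.807 + 1.036 = 3.843.
(Lower-tail contribution to power is negligible for δ > 0.)
δ = d·√n ⇒ d = δ/√n = 3.843/√377 = 0.1979.

d ≈ 0.198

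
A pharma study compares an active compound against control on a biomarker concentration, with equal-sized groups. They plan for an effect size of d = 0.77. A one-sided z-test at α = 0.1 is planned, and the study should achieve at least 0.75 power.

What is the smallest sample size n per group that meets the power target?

For power 0.75 need Φ(δ − z_{0.1}) = 0.75, so δ = z_{0.1} + z_{0.25} = 1.282 + 0.674 = 1.956.
δ = d·√(n/2) ⇒ n = 2(δ/d)² = 2 × (1.956 / 0.77)² = 12.91.
Rounding up, n = 13 per group.

n = 13 per group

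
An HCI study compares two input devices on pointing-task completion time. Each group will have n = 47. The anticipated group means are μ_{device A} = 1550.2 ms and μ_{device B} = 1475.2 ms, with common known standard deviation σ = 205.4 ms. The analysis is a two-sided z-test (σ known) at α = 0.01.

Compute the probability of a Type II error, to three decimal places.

β ≈ 0.790

Standardized effect: d = |μ_{device A} − μ_{device B}| / σ = |1550.2 − 1475.2| / 205.4 = 0.3651
Noncentrality parameter: δ = d·√(n/2) = 0.3651 × √(47/2) = 1.7701
Critical value for a two-sided test at α = 0.01: z_{α/2} = 2.576.
Power = Φ(δ − 2.576) + Φ(−δ − 2.576) = Φ(-0.806) + Φ(-4.346) = 0.2102 + 0.0000 = 0.2102.
Type II error: β = 1 − power = 1 − 0.2102 = 0.7898.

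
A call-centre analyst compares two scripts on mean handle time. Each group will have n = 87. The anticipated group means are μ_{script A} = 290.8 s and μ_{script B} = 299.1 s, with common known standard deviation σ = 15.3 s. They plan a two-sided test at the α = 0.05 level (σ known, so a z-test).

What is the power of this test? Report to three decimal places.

Power ≈ 0.947

Standardized effect: d = |μ_{script A} − μ_{script B}| / σ = |290.8 − 299.1| / 15.3 = 0.5425
Noncentrality parameter: λ = d·√(n/2) = 0.5425 × √(87/2) = 3.5779
Two-sided α = 0.05 → critical value z_{0.025} = 1.960.
Power = Φ(λ − 1.960) + Φ(−λ − 1.960) = Φ(1.618) + Φ(-5.538) = 0.9472 + 0.0000 = 0.9472.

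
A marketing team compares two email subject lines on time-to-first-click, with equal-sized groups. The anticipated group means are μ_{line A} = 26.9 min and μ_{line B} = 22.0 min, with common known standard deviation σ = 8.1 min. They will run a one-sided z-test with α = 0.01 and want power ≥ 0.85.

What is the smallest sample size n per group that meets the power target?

n = 62 per group

Standardized effect: d = |μ_{line A} − μ_{line B}| / σ = |26.9 − 22.0| / 8.1 = 0.6049
Set Φ(δ − 2.326) = 0.85; then δ − 2.326 = Φ⁻¹(0.85) = 1.036, giving δ = 3.363.
δ = d·√(n/2) ⇒ n = 2(δ/d)² = 2 × (3.363 / 0.6049)² = 61.80.
Round up to the next whole unit.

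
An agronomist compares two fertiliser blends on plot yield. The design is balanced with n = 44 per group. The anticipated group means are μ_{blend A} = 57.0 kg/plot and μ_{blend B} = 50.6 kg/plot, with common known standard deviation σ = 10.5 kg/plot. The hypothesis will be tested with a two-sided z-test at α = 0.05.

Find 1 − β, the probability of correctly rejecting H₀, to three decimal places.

Standardized effect: d = |μ_{blend A} − μ_{blend B}| / σ = |57.0 − 50.6| / 10.5 = 0.6095
Noncentrality parameter: δ = d·√(n/2) = 0.6095 × √(44/2) = 2.8589
Two-sided α = 0.05 → critical value z_{0.025} = 1.960.
Power = Φ(δ − 1.960) + Φ(−δ − 1.960) = Φ(0.899) + Φ(-4.819) = 0.8157 + 0.0000 = 0.8157.

Power ≈ 0.816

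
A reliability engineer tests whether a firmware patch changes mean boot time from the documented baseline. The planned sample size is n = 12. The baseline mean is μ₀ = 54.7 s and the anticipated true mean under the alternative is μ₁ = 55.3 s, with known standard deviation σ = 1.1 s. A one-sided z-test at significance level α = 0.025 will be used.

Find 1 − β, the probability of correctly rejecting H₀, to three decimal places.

Power ≈ 0.472

Standardized effect: d = |μ₁ − μ₀| / σ = |55.3 − 54.7| / 1.1 = 0.5455
Noncentrality parameter: λ = d·√n = 0.5455 × √12 = 1.8895
Critical value for a one-sided test at α = 0.025: z_α = 1.960.
Power = Φ(λ − 1.960) = Φ(-0.070) = 0.4719.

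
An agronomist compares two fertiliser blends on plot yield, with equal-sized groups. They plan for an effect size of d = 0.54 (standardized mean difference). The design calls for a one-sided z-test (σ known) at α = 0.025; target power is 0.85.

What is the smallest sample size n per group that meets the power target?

For power 0.85 need Φ(δ − z_{0.025}) = 0.85, so δ = z_{0.025} + z_{0.15} = 1.960 + 1.036 = 2.996.
δ = d·√(n/2) ⇒ n = 2(δ/d)² = 2 × (2.996 / 0.54)² = 61.58.
Round up to the next whole unit.

n = 62 per group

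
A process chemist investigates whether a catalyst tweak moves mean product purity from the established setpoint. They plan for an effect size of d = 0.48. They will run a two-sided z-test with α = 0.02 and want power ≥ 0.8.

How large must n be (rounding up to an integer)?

n = 44

Set Φ(δ − 2.326) = 0.8; then δ − 2.326 = Φ⁻¹(0.8) = 0.842, giving δ = 3.168.
(For δ > 0 the lower-tail rejection region contributes negligibly to power, so the one-term inversion is standard.)
δ = d·√n ⇒ n = (δ/d)² = (3.168 / 0.48)² = 43.56.
Rounding up, n = 44.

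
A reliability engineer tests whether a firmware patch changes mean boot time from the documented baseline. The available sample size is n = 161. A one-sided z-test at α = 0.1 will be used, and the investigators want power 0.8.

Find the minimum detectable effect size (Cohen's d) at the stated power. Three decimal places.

Required noncentrality: δ = z_{0.1} + z_{0.20} = 1.282 + 0.842 = 2.123.
δ = d·√n ⇒ d = δ/√n = 2.123/√161 = 0.1673.

d ≈ 0.167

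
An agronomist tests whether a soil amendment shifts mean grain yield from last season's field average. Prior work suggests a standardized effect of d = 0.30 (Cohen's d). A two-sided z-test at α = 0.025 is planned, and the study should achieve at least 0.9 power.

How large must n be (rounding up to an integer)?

n = 138

Set Φ(δ − 2.241) = 0.9; then δ − 2.241 = Φ⁻¹(0.9) = 1.282, giving δ = 3.523.
(The Φ(−δ − z_{α/2}) term is vanishingly small for δ > 0 and is dropped in the standard sample-size formula.)
δ = d·√n ⇒ n = (δ/d)² = (3.523 / 0.30)² = 137.90.
Rounding up, n = 138.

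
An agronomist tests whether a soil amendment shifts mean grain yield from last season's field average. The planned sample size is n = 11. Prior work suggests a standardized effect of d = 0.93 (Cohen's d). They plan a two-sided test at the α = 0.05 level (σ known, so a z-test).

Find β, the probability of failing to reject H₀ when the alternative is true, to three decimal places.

β ≈ 0.130

Noncentrality parameter: δ = d·√n = 0.93 × √11 = 3.0845
Two-sided α = 0.05 → critical value z_{0.025} = 1.960.
Power = Φ(δ − 1.960) + Φ(−δ − 1.960) = Φ(1.124) + Φ(-5.044) = 0.8696 + 0.0000 = 0.8696.
Type II error: β = 1 − power = 1 − 0.8696 = 0.1304.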